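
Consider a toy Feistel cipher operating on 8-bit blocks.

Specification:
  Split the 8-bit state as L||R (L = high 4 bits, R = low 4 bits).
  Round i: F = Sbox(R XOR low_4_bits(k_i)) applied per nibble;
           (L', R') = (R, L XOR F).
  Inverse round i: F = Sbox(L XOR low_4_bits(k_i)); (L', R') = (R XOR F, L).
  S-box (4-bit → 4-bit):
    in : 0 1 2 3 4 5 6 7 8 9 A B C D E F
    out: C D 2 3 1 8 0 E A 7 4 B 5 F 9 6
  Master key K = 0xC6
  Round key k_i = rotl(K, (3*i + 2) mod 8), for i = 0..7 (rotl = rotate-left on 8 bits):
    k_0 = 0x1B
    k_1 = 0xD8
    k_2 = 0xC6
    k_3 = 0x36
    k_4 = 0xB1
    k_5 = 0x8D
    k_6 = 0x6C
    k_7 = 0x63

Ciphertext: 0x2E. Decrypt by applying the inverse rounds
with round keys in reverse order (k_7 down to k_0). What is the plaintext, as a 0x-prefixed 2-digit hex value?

s_0 = ciphertext = 0x2E
s_1 = InvRound(s_0, k_7) = 0x32
s_2 = InvRound(s_1, k_6) = 0x43
s_3 = InvRound(s_2, k_5) = 0x44
s_4 = InvRound(s_3, k_4) = 0xC4
s_5 = InvRound(s_4, k_3) = 0x0C
s_6 = InvRound(s_5, k_2) = 0xC0
s_7 = InvRound(s_6, k_1) = 0x1C
s_8 = InvRound(s_7, k_0) = 0x81

0x81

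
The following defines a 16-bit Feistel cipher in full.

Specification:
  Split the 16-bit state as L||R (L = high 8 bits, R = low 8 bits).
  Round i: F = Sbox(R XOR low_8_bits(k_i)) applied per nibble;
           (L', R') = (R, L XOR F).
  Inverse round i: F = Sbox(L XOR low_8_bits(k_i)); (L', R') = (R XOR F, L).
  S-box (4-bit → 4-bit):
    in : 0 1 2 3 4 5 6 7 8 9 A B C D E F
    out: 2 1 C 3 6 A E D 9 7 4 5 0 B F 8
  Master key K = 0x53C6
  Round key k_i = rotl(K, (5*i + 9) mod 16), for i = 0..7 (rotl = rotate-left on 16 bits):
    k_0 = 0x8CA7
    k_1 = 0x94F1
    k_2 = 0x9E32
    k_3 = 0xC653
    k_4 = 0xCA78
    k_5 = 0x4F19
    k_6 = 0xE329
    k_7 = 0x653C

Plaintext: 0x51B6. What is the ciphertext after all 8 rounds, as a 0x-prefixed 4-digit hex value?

0x8852

s_0 = plaintext = 0x51B6
s_1 = Round(s_0, k_0) = 0xB640
s_2 = Round(s_1, k_1) = 0x40E7
s_3 = Round(s_2, k_2) = 0xE7FA
s_4 = Round(s_3, k_3) = 0xFAA0
s_5 = Round(s_4, k_4) = 0xA043
s_6 = Round(s_5, k_5) = 0x4304
s_7 = Round(s_6, k_6) = 0x0488
s_8 = Round(s_7, k_7) = 0x8852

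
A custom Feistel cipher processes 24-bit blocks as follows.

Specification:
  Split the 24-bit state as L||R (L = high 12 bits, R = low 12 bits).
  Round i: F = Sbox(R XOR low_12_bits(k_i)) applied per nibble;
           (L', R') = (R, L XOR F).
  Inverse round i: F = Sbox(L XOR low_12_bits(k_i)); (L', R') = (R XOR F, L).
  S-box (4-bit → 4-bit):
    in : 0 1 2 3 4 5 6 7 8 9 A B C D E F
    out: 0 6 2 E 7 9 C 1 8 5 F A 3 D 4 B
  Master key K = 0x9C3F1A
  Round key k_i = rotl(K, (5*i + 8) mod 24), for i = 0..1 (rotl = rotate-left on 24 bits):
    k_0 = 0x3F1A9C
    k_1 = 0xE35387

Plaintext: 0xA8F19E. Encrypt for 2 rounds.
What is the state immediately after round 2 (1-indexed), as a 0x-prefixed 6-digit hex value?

s_0 = plaintext = 0xA8F19E
s_1 = Round(s_0, k_0) = 0x19E08D
s_2 = Round(s_1, k_1) = 0x08DF91

0x08DF91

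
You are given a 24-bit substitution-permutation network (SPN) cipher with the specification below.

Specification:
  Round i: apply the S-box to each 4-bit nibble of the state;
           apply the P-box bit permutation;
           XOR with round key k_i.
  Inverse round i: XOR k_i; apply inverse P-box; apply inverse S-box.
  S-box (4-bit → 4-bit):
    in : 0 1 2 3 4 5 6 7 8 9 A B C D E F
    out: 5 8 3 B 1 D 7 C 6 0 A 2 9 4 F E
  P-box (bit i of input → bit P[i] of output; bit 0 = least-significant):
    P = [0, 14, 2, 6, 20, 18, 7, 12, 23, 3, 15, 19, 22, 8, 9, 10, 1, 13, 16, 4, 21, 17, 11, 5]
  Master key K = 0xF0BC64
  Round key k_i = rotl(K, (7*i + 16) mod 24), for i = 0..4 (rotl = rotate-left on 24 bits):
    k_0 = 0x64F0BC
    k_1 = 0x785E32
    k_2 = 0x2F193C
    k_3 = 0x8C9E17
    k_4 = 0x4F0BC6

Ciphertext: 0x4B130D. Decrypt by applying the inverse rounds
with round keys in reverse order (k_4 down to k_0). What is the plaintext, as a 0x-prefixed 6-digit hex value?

s_0 = ciphertext = 0x4B130D
s_1 = InvRound(s_0, k_4) = 0xD49BFC
s_2 = InvRound(s_1, k_3) = 0x143A0C
s_3 = InvRound(s_2, k_2) = 0x3F8149
s_4 = InvRound(s_3, k_1) = 0xF5E8A3
s_5 = InvRound(s_4, k_0) = 0xD592C0

0xD592C0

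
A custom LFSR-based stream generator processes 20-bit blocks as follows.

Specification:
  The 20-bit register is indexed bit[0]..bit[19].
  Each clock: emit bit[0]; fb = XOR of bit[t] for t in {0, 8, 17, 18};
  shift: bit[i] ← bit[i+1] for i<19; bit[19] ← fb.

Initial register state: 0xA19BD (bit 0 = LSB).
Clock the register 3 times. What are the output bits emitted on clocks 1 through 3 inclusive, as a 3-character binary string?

101

reg_0 = 0xA19BD
clock 1: out=1, reg = 0xD0CDE
clock 2: out=0, reg = 0xE866F
clock 3: out=1, reg = 0xF4337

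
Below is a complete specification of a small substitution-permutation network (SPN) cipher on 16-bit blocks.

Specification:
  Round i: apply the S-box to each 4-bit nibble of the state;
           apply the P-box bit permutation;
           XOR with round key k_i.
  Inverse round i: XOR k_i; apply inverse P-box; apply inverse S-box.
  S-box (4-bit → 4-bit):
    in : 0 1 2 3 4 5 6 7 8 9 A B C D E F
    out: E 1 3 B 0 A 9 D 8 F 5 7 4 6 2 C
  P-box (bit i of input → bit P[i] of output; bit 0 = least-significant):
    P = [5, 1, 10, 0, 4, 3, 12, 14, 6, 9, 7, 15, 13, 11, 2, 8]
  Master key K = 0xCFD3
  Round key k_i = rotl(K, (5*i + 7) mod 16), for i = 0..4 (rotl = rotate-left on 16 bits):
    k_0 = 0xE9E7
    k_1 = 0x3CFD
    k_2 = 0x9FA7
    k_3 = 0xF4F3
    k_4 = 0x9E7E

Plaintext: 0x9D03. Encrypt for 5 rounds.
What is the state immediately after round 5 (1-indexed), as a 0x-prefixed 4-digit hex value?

s_0 = plaintext = 0x9D03
s_1 = Round(s_0, k_0) = 0x9248
s_2 = Round(s_1, k_1) = 0x17B8
s_3 = Round(s_2, k_2) = 0x2F7E
s_4 = Round(s_3, k_3) = 0x0C61
s_5 = Round(s_4, k_4) = 0xD7CA

0xD7CA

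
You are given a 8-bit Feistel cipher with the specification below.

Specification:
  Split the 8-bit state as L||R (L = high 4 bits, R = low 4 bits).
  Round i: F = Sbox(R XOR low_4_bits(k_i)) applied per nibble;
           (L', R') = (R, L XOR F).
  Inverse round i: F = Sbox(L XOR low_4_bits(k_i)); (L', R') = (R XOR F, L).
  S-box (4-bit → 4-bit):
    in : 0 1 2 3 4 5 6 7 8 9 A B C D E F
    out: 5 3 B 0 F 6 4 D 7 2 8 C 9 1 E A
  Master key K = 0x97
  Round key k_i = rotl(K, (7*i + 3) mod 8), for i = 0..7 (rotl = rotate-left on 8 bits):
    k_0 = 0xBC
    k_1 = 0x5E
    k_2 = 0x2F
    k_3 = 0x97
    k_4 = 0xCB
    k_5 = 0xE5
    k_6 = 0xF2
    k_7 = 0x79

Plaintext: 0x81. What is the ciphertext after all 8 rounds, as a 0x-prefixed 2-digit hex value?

s_0 = plaintext = 0x81
s_1 = Round(s_0, k_0) = 0x19
s_2 = Round(s_1, k_1) = 0x9C
s_3 = Round(s_2, k_2) = 0xC9
s_4 = Round(s_3, k_3) = 0x92
s_5 = Round(s_4, k_4) = 0x2B
s_6 = Round(s_5, k_5) = 0xBC
s_7 = Round(s_6, k_6) = 0xC5
s_8 = Round(s_7, k_7) = 0x55

0x55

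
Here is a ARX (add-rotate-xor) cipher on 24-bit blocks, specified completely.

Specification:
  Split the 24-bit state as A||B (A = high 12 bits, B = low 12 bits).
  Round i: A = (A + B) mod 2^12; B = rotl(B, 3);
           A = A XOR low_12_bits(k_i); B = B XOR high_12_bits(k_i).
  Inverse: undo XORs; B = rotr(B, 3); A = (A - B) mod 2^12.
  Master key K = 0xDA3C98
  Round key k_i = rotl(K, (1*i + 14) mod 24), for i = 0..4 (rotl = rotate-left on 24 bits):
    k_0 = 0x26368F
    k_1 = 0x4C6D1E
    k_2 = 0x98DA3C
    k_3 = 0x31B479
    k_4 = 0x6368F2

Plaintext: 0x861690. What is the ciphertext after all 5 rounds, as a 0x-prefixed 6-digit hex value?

s_0 = plaintext = 0x861690
s_1 = Round(s_0, k_0) = 0x87E6E0
s_2 = Round(s_1, k_1) = 0x2403C5
s_3 = Round(s_2, k_2) = 0xC397A4
s_4 = Round(s_3, k_3) = 0x7A4E38
s_5 = Round(s_4, k_4) = 0xD2E7F1

0xD2E7F1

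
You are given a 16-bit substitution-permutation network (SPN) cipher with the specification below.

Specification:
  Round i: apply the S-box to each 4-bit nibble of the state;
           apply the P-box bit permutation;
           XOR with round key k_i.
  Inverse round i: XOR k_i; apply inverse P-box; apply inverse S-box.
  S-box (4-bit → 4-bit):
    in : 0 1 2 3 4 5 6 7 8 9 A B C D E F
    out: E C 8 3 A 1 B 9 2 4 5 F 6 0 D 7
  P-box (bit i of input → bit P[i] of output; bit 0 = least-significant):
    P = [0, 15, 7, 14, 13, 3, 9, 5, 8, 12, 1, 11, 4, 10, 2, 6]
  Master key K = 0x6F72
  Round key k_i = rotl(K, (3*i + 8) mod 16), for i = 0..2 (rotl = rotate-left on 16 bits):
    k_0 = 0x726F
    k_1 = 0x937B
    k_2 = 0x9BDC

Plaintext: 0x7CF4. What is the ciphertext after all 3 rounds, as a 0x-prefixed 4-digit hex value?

s_0 = plaintext = 0x7CF4
s_1 = Round(s_0, k_0) = 0x8035
s_2 = Round(s_1, k_1) = 0xAF70
s_3 = Round(s_2, k_2) = 0x6A6A

0x6A6A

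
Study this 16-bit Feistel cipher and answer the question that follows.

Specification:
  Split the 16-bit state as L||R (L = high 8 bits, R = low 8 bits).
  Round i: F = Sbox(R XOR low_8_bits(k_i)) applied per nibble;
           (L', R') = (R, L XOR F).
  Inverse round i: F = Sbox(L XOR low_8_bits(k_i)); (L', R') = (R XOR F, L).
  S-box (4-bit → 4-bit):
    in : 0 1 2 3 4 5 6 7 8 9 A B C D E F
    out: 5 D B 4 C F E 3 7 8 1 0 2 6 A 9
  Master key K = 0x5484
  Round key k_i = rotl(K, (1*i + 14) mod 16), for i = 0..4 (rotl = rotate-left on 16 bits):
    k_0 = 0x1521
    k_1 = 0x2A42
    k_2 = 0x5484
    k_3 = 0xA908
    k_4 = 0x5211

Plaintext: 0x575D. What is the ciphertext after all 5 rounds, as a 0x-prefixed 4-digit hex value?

0x9CF2

s_0 = plaintext = 0x575D
s_1 = Round(s_0, k_0) = 0x5D65
s_2 = Round(s_1, k_1) = 0x65EE
s_3 = Round(s_2, k_2) = 0xEE84
s_4 = Round(s_3, k_3) = 0x849C
s_5 = Round(s_4, k_4) = 0x9CF2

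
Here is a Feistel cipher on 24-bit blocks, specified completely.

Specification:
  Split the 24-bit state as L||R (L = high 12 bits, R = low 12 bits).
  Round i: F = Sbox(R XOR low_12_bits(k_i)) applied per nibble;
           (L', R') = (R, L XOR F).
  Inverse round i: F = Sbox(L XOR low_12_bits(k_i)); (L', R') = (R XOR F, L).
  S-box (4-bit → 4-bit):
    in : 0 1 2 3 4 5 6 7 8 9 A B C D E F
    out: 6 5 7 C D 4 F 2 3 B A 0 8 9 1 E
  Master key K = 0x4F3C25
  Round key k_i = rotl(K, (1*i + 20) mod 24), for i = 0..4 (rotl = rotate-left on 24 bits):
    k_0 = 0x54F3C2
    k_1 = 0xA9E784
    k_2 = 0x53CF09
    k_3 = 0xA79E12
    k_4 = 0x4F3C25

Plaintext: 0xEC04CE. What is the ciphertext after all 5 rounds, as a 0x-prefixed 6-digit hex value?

0x3BB217

s_0 = plaintext = 0xEC04CE
s_1 = Round(s_0, k_0) = 0x4CECA8
s_2 = Round(s_1, k_1) = 0xCA84B6
s_3 = Round(s_2, k_2) = 0x4B6CA6
s_4 = Round(s_3, k_3) = 0xCA63BB
s_5 = Round(s_4, k_4) = 0x3BB217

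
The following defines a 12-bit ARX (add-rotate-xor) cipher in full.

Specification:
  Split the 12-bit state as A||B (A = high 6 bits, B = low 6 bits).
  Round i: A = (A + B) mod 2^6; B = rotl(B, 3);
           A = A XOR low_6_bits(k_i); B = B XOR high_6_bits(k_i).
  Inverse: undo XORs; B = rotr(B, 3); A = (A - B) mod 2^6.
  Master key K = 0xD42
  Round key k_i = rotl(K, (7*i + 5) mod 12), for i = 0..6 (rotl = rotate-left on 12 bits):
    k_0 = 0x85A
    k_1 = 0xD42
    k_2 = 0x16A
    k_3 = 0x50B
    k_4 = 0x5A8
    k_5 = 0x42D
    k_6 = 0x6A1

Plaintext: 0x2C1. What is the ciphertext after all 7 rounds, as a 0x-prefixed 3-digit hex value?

s_0 = plaintext = 0x2C1
s_1 = Round(s_0, k_0) = 0x5A9
s_2 = Round(s_1, k_1) = 0xF78
s_3 = Round(s_2, k_2) = 0x7C2
s_4 = Round(s_3, k_3) = 0xA84
s_5 = Round(s_4, k_4) = 0x1B6
s_6 = Round(s_5, k_5) = 0x466
s_7 = Round(s_6, k_6) = 0x5AE

0x5AE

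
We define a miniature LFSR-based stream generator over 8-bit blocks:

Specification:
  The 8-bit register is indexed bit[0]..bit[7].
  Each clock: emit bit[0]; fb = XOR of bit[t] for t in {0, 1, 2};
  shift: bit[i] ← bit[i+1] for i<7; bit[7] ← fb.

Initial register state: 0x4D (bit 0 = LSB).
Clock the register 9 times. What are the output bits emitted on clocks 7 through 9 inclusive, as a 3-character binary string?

reg_0 = 0x4D
clock 1: out=1, reg = 0x26
clock 2: out=0, reg = 0x13
clock 3: out=1, reg = 0x09
clock 4: out=1, reg = 0x84
clock 5: out=0, reg = 0xC2
clock 6: out=0, reg = 0xE1
clock 7: out=1, reg = 0xF0
clock 8: out=0, reg = 0x78
clock 9: out=0, reg = 0x3C

100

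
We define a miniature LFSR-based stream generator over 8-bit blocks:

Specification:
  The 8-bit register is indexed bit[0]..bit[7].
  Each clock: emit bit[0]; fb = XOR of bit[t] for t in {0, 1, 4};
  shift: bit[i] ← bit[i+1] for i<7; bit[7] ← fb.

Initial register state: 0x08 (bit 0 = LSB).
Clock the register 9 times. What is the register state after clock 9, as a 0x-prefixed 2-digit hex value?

reg_0 = 0x08
clock 1: out=0, reg = 0x04
clock 2: out=0, reg = 0x02
clock 3: out=0, reg = 0x81
clock 4: out=1, reg = 0xC0
clock 5: out=0, reg = 0x60
clock 6: out=0, reg = 0x30
clock 7: out=0, reg = 0x98
clock 8: out=0, reg = 0xCC
clock 9: out=0, reg = 0x66

0x66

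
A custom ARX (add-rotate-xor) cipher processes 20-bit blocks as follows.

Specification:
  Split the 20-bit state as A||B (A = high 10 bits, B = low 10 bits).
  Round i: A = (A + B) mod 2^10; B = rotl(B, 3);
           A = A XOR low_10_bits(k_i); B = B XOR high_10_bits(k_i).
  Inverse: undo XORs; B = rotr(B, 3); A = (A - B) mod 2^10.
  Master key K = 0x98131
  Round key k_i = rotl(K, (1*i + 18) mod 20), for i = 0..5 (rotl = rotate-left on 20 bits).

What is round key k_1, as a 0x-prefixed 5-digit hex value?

0xCC098

K = 0x98131
k_0 = rotl(K, (1*0+18) mod 20) = rotl(K, 18) = 0x6604C
k_1 = rotl(K, (1*1+18) mod 20) = rotl(K, 19) = 0xCC098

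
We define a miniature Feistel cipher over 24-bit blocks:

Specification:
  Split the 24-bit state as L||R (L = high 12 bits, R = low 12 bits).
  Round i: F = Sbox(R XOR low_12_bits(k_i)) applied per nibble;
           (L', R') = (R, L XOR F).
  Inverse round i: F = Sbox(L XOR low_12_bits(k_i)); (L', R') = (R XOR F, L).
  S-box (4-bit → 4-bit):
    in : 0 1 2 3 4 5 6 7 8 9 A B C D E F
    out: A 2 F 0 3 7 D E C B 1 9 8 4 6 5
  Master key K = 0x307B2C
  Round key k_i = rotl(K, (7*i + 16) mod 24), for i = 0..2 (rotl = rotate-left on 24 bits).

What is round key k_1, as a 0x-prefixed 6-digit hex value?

0x183D96

K = 0x307B2C
k_0 = rotl(K, (7*0+16) mod 24) = rotl(K, 16) = 0x2C307B
k_1 = rotl(K, (7*1+16) mod 24) = rotl(K, 23) = 0x183D96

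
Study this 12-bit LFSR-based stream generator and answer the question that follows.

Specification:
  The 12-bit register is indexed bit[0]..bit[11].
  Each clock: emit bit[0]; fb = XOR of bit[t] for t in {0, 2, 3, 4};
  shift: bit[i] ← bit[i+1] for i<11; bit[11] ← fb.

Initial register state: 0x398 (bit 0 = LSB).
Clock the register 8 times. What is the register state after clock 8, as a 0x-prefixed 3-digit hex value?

reg_0 = 0x398
clock 1: out=0, reg = 0x1CC
clock 2: out=0, reg = 0x0E6
clock 3: out=0, reg = 0x873
clock 4: out=1, reg = 0x439
clock 5: out=1, reg = 0xA1C
clock 6: out=0, reg = 0xD0E
clock 7: out=0, reg = 0x687
clock 8: out=1, reg = 0x343

0x343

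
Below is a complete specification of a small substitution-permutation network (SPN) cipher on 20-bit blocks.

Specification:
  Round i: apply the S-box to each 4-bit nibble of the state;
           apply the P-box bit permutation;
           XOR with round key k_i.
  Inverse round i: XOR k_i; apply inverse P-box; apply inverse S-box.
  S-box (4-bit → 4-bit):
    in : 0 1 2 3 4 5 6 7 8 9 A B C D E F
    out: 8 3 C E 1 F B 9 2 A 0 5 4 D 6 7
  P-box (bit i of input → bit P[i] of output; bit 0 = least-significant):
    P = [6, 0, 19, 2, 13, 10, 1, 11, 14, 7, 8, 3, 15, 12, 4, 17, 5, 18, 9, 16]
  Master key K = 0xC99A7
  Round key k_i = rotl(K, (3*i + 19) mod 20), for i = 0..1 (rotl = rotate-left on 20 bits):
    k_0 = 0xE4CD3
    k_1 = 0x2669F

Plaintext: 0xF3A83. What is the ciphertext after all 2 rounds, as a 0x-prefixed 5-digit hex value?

s_0 = plaintext = 0xF3A83
s_1 = Round(s_0, k_0) = 0x05AE6
s_2 = Round(s_1, k_1) = 0x1F2C8

0x1F2C8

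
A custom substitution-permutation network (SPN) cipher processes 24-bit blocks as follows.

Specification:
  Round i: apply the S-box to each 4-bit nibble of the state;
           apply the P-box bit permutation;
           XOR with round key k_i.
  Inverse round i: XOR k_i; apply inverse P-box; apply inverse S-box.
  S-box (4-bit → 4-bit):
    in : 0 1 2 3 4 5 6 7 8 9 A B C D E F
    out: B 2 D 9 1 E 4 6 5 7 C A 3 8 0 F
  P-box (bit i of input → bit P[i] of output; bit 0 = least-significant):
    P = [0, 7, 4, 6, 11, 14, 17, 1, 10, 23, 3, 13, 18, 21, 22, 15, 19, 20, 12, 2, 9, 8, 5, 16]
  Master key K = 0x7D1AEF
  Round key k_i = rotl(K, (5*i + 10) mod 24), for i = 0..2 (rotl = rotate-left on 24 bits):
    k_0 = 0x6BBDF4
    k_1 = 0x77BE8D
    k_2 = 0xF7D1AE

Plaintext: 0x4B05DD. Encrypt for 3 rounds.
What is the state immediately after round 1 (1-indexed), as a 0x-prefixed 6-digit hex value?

0xDF1FBA

s_0 = plaintext = 0x4B05DD
s_1 = Round(s_0, k_0) = 0xDF1FBA
s_2 = Round(s_1, k_1) = 0xCECAD3
s_3 = Round(s_2, k_2) = 0xD3F2E5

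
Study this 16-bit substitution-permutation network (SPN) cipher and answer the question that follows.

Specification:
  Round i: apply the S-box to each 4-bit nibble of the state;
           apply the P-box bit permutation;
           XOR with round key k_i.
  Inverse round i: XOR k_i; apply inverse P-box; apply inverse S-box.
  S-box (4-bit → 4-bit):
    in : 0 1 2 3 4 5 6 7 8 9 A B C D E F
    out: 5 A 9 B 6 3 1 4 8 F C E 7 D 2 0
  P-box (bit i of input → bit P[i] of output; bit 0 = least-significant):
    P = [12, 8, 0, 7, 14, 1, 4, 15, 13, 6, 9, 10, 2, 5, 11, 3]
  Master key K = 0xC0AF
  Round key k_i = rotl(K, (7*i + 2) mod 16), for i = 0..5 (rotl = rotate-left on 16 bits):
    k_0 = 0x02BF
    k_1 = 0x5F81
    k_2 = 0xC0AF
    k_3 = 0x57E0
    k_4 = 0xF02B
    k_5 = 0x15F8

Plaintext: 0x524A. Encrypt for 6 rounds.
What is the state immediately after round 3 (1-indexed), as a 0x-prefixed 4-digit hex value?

0x5000

s_0 = plaintext = 0x524A
s_1 = Round(s_0, k_0) = 0x2608
s_2 = Round(s_1, k_1) = 0x3F1D
s_3 = Round(s_2, k_2) = 0x5000
s_4 = Round(s_3, k_3) = 0x25D5
s_5 = Round(s_4, k_4) = 0x0177
s_6 = Round(s_5, k_5) = 0x19AD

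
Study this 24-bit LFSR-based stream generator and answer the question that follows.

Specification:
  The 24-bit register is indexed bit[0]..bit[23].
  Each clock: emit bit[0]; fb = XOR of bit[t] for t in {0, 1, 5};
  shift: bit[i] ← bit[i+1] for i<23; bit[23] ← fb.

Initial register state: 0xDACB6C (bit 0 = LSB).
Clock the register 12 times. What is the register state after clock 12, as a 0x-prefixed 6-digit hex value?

reg_0 = 0xDACB6C
clock 1: out=0, reg = 0xED65B6
clock 2: out=0, reg = 0x76B2DB
clock 3: out=1, reg = 0x3B596D
clock 4: out=1, reg = 0x1DACB6
clock 5: out=0, reg = 0x0ED65B
clock 6: out=1, reg = 0x076B2D
clock 7: out=1, reg = 0x03B596
clock 8: out=0, reg = 0x81DACB
clock 9: out=1, reg = 0x40ED65
clock 10: out=1, reg = 0x2076B2
clock 11: out=0, reg = 0x103B59
clock 12: out=1, reg = 0x881DAC

0x881DAC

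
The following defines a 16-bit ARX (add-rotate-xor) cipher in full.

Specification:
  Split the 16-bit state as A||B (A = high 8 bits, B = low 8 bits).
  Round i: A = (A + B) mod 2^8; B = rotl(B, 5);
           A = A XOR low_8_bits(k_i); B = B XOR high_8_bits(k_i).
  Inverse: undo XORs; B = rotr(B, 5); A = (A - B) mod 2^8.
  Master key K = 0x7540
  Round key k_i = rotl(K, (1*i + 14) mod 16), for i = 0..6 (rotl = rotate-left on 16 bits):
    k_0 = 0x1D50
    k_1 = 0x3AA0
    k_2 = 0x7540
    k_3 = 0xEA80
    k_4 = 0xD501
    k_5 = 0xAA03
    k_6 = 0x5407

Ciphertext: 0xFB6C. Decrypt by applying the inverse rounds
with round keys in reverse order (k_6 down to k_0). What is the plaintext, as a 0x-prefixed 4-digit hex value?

s_0 = ciphertext = 0xFB6C
s_1 = InvRound(s_0, k_6) = 0x3BC1
s_2 = InvRound(s_1, k_5) = 0xDD5B
s_3 = InvRound(s_2, k_4) = 0x6874
s_4 = InvRound(s_3, k_3) = 0xF4F4
s_5 = InvRound(s_4, k_2) = 0xA80C
s_6 = InvRound(s_5, k_1) = 0x57B1
s_7 = InvRound(s_6, k_0) = 0xA265

0xA265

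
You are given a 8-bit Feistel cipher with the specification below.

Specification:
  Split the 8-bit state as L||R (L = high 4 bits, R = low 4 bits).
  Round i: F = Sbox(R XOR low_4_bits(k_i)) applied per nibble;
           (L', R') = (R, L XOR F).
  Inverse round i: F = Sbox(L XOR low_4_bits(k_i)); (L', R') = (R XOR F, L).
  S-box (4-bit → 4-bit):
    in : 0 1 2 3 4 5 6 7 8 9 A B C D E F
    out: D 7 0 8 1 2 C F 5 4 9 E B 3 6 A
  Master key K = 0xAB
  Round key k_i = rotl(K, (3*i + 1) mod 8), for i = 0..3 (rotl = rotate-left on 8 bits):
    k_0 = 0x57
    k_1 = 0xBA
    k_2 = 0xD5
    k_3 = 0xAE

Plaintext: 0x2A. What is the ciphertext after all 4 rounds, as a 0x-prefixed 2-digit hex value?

s_0 = plaintext = 0x2A
s_1 = Round(s_0, k_0) = 0xA1
s_2 = Round(s_1, k_1) = 0x14
s_3 = Round(s_2, k_2) = 0x46
s_4 = Round(s_3, k_3) = 0x61

0x61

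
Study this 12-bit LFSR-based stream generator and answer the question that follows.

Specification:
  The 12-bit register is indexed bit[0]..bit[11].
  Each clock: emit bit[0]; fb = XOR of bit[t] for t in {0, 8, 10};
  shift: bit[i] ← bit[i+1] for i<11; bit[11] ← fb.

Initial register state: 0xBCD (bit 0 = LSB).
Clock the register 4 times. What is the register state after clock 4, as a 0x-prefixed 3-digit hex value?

0x4BC

reg_0 = 0xBCD
clock 1: out=1, reg = 0x5E6
clock 2: out=0, reg = 0x2F3
clock 3: out=1, reg = 0x979
clock 4: out=1, reg = 0x4BC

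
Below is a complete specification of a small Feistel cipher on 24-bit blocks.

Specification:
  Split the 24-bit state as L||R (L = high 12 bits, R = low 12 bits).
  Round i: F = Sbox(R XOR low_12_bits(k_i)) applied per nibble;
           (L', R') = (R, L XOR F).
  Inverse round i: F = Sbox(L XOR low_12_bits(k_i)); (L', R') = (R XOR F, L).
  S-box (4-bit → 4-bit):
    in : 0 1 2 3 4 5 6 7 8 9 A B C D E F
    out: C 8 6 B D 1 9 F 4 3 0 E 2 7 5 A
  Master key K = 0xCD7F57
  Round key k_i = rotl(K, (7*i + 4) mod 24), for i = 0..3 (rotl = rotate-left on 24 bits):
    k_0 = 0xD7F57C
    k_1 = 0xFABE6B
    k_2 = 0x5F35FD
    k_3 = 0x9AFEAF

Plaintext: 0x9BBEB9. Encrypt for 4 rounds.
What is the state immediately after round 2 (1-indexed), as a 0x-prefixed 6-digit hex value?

s_0 = plaintext = 0x9BBEB9
s_1 = Round(s_0, k_0) = 0xEB979A
s_2 = Round(s_1, k_1) = 0x79AD11
s_3 = Round(s_2, k_2) = 0xD113C8
s_4 = Round(s_3, k_3) = 0x3C8A8E

0x79AD11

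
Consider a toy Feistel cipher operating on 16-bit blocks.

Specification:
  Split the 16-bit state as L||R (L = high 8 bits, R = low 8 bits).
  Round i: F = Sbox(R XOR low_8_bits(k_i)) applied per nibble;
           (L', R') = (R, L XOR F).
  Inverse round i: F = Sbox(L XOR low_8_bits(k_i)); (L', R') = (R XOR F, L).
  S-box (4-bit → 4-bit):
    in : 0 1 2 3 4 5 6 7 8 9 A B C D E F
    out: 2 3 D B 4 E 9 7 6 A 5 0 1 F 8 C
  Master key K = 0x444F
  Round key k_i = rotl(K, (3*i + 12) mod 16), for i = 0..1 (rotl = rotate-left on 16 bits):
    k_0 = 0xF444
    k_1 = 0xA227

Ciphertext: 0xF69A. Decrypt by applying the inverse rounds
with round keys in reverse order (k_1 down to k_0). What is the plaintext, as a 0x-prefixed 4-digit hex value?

s_0 = ciphertext = 0xF69A
s_1 = InvRound(s_0, k_1) = 0x69F6
s_2 = InvRound(s_1, k_0) = 0x2969

0x2969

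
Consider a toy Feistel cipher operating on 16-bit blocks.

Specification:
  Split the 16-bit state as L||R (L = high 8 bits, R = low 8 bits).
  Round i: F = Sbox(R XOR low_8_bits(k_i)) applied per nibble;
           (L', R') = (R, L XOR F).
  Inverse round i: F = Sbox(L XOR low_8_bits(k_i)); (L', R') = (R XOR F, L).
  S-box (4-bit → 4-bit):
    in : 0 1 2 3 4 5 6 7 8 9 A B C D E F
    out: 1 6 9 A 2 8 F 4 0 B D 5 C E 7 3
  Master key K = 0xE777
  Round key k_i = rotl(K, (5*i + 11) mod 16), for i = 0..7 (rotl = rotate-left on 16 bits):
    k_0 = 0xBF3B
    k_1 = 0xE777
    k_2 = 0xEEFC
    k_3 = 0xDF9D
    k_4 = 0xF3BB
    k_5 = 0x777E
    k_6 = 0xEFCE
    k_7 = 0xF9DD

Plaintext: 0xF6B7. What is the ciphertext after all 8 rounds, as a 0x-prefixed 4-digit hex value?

s_0 = plaintext = 0xF6B7
s_1 = Round(s_0, k_0) = 0xB7FA
s_2 = Round(s_1, k_1) = 0xFAB9
s_3 = Round(s_2, k_2) = 0xB9D2
s_4 = Round(s_3, k_3) = 0xD29A
s_5 = Round(s_4, k_4) = 0x9A44
s_6 = Round(s_5, k_5) = 0x4437
s_7 = Round(s_6, k_6) = 0x377F
s_8 = Round(s_7, k_7) = 0x7FEE

0x7FEE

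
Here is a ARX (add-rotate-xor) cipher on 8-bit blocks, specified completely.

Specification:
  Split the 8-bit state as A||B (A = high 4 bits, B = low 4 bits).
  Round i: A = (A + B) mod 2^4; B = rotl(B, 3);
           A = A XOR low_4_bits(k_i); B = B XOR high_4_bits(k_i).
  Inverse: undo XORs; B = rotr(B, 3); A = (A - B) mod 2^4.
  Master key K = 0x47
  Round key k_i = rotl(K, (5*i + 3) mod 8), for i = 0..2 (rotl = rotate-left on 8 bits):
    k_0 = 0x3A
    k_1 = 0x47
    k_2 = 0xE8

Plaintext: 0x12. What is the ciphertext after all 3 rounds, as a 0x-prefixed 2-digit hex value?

s_0 = plaintext = 0x12
s_1 = Round(s_0, k_0) = 0x92
s_2 = Round(s_1, k_1) = 0xC5
s_3 = Round(s_2, k_2) = 0x94

0x94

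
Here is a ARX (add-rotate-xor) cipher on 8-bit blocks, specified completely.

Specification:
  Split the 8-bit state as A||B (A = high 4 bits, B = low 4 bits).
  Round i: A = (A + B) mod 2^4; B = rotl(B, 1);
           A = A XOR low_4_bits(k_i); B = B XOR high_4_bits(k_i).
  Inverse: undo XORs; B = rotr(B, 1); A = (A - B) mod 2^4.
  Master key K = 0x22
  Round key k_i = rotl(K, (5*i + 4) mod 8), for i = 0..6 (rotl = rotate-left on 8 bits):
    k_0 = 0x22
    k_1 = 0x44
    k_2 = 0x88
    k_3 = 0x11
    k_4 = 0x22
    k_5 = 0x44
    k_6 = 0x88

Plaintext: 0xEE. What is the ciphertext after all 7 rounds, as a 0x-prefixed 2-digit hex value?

0x0F

s_0 = plaintext = 0xEE
s_1 = Round(s_0, k_0) = 0xEF
s_2 = Round(s_1, k_1) = 0x9B
s_3 = Round(s_2, k_2) = 0xCF
s_4 = Round(s_3, k_3) = 0xAE
s_5 = Round(s_4, k_4) = 0xAF
s_6 = Round(s_5, k_5) = 0xDB
s_7 = Round(s_6, k_6) = 0x0F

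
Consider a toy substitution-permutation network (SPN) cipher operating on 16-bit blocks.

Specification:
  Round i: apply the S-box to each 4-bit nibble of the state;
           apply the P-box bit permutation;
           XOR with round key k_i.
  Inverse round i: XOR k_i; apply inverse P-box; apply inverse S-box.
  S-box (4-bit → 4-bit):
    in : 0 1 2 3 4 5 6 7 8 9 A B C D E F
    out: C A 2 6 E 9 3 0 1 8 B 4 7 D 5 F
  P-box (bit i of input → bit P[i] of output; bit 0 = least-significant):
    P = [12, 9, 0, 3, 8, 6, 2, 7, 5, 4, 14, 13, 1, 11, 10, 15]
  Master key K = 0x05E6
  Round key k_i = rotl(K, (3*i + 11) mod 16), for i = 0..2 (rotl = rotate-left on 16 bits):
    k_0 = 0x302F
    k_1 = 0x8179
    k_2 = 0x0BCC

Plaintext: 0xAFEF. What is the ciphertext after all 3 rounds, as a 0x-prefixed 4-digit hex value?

s_0 = plaintext = 0xAFEF
s_1 = Round(s_0, k_0) = 0xCB10
s_2 = Round(s_1, k_1) = 0xCDB2
s_3 = Round(s_2, k_2) = 0x65EA

0x65EA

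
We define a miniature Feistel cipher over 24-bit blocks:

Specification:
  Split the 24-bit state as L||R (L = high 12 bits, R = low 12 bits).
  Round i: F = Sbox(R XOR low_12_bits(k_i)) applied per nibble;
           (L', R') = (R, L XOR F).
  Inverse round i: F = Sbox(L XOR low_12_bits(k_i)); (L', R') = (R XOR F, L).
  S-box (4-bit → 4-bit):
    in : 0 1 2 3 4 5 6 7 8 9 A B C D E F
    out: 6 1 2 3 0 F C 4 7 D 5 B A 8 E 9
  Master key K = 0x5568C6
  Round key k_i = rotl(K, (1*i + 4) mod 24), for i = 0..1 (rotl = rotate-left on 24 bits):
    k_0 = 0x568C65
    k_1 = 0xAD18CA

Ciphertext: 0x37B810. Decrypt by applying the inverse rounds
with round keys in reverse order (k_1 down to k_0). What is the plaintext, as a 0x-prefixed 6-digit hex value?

s_0 = ciphertext = 0x37B810
s_1 = InvRound(s_0, k_1) = 0x3A137B
s_2 = InvRound(s_1, k_0) = 0xADB3A1

0xADB3A1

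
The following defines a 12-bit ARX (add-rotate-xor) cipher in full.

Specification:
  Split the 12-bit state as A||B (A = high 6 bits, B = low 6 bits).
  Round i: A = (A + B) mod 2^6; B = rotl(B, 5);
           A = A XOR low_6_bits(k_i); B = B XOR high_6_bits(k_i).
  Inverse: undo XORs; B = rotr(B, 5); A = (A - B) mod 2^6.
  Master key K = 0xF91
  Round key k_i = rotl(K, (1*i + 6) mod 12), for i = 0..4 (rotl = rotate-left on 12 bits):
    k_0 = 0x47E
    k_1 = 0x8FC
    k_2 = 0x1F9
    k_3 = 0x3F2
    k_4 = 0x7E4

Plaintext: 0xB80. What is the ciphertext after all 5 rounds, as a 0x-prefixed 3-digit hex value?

s_0 = plaintext = 0xB80
s_1 = Round(s_0, k_0) = 0x411
s_2 = Round(s_1, k_1) = 0x74B
s_3 = Round(s_2, k_2) = 0x462
s_4 = Round(s_3, k_3) = 0x05E
s_5 = Round(s_4, k_4) = 0xED0

0xED0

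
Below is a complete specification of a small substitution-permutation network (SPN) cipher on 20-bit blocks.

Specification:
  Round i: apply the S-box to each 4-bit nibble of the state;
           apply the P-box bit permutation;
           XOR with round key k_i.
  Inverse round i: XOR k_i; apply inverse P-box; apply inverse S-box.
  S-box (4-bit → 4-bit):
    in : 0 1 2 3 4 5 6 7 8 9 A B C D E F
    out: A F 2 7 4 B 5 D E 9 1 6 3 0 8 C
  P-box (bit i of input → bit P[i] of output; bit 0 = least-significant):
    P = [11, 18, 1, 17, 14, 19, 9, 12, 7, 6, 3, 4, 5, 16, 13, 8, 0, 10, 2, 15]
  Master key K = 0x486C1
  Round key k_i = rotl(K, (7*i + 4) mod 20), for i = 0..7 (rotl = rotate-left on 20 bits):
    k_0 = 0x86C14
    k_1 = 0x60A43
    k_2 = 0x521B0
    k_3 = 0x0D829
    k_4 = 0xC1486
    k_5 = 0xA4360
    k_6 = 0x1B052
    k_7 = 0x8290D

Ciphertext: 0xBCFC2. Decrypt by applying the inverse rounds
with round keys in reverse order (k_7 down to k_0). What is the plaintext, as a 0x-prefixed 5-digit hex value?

0x6164D

s_0 = ciphertext = 0xBCFC2
s_1 = InvRound(s_0, k_7) = 0x1B36F
s_2 = InvRound(s_1, k_6) = 0x69F4D
s_3 = InvRound(s_2, k_5) = 0x1A45C
s_4 = InvRound(s_3, k_4) = 0xEB10B
s_5 = InvRound(s_4, k_3) = 0xD7DC1
s_6 = InvRound(s_5, k_2) = 0xCA05A
s_7 = InvRound(s_6, k_1) = 0x94FB9
s_8 = InvRound(s_7, k_0) = 0x6164D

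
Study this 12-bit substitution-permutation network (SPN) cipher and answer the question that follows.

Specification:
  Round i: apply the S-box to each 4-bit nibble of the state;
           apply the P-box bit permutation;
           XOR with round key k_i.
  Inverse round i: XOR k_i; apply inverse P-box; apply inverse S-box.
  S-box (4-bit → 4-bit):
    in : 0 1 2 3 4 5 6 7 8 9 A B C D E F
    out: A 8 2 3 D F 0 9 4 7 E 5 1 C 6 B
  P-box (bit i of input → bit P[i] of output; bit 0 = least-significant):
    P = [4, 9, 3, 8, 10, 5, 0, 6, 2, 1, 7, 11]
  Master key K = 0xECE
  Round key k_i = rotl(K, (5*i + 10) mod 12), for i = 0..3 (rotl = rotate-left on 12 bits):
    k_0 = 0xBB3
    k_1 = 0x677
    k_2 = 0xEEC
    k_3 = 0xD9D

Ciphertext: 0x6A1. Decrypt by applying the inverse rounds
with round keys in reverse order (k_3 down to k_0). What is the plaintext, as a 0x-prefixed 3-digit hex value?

0x884

s_0 = ciphertext = 0x6A1
s_1 = InvRound(s_0, k_3) = 0x725
s_2 = InvRound(s_1, k_2) = 0xDDD
s_3 = InvRound(s_2, k_1) = 0xA2A
s_4 = InvRound(s_3, k_0) = 0x884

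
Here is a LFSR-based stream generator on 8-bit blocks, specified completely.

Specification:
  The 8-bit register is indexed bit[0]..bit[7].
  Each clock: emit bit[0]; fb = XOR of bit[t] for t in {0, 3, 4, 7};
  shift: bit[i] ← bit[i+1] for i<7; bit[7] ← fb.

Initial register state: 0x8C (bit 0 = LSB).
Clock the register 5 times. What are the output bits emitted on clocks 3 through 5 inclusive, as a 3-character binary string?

reg_0 = 0x8C
clock 1: out=0, reg = 0x46
clock 2: out=0, reg = 0x23
clock 3: out=1, reg = 0x91
clock 4: out=1, reg = 0xC8
clock 5: out=0, reg = 0x64

110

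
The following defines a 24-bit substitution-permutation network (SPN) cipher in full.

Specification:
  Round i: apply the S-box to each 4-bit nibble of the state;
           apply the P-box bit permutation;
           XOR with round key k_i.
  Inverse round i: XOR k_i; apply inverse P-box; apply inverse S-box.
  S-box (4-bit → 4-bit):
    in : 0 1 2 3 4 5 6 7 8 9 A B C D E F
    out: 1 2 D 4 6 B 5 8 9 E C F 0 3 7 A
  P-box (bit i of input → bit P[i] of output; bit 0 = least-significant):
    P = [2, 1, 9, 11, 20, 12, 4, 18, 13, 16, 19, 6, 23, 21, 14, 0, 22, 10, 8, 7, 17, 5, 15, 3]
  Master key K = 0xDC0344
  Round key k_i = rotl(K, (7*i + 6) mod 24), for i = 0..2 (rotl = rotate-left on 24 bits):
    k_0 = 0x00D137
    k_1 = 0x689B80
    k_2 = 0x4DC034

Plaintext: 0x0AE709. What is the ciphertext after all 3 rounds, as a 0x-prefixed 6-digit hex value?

0x37A966

s_0 = plaintext = 0x0AE709
s_1 = Round(s_0, k_0) = 0xB29AF5
s_2 = Round(s_1, k_1) = 0x06426F
s_3 = Round(s_2, k_2) = 0x37A966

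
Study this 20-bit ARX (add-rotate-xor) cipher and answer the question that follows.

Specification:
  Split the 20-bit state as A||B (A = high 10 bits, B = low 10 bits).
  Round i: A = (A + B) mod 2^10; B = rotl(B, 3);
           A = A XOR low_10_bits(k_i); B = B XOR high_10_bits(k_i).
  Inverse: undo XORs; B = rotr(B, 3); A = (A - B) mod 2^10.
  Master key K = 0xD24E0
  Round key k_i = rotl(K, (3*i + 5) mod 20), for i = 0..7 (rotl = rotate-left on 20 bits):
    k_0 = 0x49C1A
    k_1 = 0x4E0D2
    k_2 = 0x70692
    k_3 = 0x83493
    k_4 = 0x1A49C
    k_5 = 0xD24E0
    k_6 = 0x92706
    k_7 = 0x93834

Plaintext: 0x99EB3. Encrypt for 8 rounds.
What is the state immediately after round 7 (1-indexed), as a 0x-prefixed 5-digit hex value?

s_0 = plaintext = 0x99EB3
s_1 = Round(s_0, k_0) = 0x400BA
s_2 = Round(s_1, k_1) = 0x5A0E9
s_3 = Round(s_2, k_2) = 0x30E88
s_4 = Round(s_3, k_3) = 0xF6248
s_5 = Round(s_4, k_4) = 0xAF22D
s_6 = Round(s_5, k_5) = 0x02625
s_7 = Round(s_6, k_6) = 0x4A365
s_8 = Round(s_7, k_7) = 0x2E560

0x4A365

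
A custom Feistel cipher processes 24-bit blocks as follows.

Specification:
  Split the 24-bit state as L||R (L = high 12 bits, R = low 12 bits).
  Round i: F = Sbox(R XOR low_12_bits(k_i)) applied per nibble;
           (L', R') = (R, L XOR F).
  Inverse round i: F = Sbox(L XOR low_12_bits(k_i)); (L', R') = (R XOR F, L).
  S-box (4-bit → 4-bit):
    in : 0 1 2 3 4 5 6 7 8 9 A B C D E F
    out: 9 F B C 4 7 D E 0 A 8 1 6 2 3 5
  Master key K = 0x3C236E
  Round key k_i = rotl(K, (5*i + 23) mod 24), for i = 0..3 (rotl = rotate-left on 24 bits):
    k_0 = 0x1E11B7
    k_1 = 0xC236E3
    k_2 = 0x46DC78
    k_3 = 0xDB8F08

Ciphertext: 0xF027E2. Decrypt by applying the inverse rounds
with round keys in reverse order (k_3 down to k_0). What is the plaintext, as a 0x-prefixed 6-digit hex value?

s_0 = ciphertext = 0xF027E2
s_1 = InvRound(s_0, k_3) = 0xE7AF02
s_2 = InvRound(s_1, k_2) = 0x499E7A
s_3 = InvRound(s_2, k_1) = 0x592499
s_4 = InvRound(s_3, k_0) = 0x02E592

0x02E592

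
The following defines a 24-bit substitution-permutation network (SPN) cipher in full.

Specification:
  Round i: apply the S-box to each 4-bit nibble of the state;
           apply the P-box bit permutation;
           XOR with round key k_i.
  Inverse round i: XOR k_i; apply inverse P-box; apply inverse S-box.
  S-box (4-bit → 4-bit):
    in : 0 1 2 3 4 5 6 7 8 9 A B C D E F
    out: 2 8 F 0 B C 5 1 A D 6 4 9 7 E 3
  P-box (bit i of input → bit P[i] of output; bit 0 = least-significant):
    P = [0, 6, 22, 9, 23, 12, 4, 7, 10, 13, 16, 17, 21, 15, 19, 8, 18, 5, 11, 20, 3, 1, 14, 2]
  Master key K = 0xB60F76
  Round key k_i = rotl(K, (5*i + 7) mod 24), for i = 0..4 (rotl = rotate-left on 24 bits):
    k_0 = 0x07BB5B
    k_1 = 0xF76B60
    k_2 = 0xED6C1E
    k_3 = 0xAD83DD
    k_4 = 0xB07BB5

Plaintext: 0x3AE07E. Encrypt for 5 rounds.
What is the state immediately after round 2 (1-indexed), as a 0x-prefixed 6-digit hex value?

s_0 = plaintext = 0x3AE07E
s_1 = Round(s_0, k_0) = 0xCF103B
s_2 = Round(s_1, k_1) = 0xB34A4C
s_3 = Round(s_2, k_2) = 0x4C9F9F
s_4 = Round(s_3, k_3) = 0x11A602
s_5 = Round(s_4, k_4) = 0xE9EDF0

0xB34A4C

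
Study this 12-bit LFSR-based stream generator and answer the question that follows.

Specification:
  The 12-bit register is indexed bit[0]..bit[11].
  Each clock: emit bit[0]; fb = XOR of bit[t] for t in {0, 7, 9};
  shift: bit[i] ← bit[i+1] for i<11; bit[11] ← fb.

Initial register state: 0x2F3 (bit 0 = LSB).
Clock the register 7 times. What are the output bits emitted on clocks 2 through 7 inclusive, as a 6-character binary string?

reg_0 = 0x2F3
clock 1: out=1, reg = 0x979
clock 2: out=1, reg = 0xCBC
clock 3: out=0, reg = 0xE5E
clock 4: out=0, reg = 0xF2F
clock 5: out=1, reg = 0x797
clock 6: out=1, reg = 0xBCB
clock 7: out=1, reg = 0xDE5

100111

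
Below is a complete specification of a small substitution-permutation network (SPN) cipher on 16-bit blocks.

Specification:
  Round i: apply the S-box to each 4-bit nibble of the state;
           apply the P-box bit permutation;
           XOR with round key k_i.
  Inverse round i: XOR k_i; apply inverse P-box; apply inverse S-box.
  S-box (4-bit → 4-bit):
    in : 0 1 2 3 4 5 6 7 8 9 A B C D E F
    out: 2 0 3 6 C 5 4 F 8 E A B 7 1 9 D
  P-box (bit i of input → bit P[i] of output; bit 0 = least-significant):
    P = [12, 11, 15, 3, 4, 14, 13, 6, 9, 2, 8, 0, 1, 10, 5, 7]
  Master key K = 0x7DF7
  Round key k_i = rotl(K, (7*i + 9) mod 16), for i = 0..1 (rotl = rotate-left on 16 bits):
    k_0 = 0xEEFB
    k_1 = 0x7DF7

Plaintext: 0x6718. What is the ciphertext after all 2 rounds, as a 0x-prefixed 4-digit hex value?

0xFF65

s_0 = plaintext = 0x6718
s_1 = Round(s_0, k_0) = 0xEDD6
s_2 = Round(s_1, k_1) = 0xFF65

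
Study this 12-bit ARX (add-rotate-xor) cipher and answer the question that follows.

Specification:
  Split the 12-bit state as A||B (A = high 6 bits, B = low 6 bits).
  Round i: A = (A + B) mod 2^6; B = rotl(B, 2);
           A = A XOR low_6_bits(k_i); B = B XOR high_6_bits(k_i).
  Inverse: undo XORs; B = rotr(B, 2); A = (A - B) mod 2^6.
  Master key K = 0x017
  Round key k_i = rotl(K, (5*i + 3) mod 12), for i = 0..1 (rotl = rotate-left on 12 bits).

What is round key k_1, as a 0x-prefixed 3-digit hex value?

K = 0x017
k_0 = rotl(K, (5*0+3) mod 12) = rotl(K, 3) = 0x0B8
k_1 = rotl(K, (5*1+3) mod 12) = rotl(K, 8) = 0x701

0x701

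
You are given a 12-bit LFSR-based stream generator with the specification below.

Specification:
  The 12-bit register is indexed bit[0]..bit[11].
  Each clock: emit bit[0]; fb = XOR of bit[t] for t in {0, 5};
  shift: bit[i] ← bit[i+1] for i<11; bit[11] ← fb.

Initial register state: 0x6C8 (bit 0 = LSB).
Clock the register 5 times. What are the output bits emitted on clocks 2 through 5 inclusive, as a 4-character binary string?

reg_0 = 0x6C8
clock 1: out=0, reg = 0x364
clock 2: out=0, reg = 0x9B2
clock 3: out=0, reg = 0xCD9
clock 4: out=1, reg = 0xE6C
clock 5: out=0, reg = 0xF36

0010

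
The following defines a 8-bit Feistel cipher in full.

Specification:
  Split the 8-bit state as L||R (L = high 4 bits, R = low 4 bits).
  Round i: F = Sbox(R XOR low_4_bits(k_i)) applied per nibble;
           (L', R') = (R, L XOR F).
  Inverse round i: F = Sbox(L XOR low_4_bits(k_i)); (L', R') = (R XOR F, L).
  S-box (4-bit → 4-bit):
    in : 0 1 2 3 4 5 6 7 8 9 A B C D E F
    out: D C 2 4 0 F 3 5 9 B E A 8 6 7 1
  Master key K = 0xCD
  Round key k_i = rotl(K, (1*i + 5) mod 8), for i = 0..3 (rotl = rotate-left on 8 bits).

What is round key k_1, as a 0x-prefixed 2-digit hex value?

0x73

K = 0xCD
k_0 = rotl(K, (1*0+5) mod 8) = rotl(K, 5) = 0xB9
k_1 = rotl(K, (1*1+5) mod 8) = rotl(K, 6) = 0x73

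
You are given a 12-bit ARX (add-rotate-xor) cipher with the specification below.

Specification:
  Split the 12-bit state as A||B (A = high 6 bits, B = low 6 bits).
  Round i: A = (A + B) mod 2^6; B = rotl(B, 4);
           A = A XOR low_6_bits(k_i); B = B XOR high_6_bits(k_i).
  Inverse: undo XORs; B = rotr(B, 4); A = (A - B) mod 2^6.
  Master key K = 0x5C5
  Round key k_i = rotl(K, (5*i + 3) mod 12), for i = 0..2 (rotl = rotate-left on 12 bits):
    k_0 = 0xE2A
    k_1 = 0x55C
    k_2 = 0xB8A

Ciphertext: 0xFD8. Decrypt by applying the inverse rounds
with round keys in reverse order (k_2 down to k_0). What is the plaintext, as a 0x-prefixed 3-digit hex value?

0x900

s_0 = ciphertext = 0xFD8
s_1 = InvRound(s_0, k_2) = 0x69B
s_2 = InvRound(s_1, k_1) = 0x3B8
s_3 = InvRound(s_2, k_0) = 0x900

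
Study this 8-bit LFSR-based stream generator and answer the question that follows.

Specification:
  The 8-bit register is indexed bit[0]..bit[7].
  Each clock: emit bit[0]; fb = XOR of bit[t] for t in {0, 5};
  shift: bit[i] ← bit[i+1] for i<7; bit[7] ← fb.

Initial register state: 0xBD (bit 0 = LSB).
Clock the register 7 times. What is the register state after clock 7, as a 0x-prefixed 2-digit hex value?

reg_0 = 0xBD
clock 1: out=1, reg = 0x5E
clock 2: out=0, reg = 0x2F
clock 3: out=1, reg = 0x17
clock 4: out=1, reg = 0x8B
clock 5: out=1, reg = 0xC5
clock 6: out=1, reg = 0xE2
clock 7: out=0, reg = 0xF1

0xF1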